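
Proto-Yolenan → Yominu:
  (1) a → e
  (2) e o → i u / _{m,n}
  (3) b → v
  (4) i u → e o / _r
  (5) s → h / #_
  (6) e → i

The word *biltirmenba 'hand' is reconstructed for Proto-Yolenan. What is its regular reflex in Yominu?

Yominu: *biltirmenba > biltirmenbe > biltirminbe > viltirminve > vilterminve > viltirminvi  (by vowel merger, pre-nasal raising, unconditioned shift, pre-rhotic lowering, vowel merger)

viltirminvi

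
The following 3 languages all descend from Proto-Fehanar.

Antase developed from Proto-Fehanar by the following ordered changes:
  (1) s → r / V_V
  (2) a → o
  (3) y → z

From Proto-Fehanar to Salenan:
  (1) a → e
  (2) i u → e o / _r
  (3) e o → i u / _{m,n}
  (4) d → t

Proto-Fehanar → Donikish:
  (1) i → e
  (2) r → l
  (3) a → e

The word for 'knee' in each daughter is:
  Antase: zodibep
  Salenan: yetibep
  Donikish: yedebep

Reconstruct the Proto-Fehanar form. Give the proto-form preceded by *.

*yadibep

Position 1: Antase has z, Salenan has y, Donikish has y. Salenan preserves y here (none of its changes turn any other segment into y), so the proto-segment is *y.
Position 2: Antase has o, Salenan has e, Donikish has e. Taking the neighbouring segments as reconstructed: Antase o could go back to *a or *o; Salenan e could go back to *a or *e; Donikish e could go back to *a or *e or *i — the one source consistent with every daughter is *a.
This points to *yadibep. Verify forward in each daughter:
Antase: start from *yadibep.
  rule 1: no change — yadibep
  rule 2 (vowel merger): yadibep → yodibep
  rule 3 (unconditioned shift): yodibep → zodibep
  ⇒ Antase zodibep
Salenan: *yadibep
  yadibep → yedibep   [vowel merger]
  yedibep (rule 2 does not apply)
  yedibep (rule 3 does not apply)
  yedibep → yetibep   [unconditioned shift]
  giving Salenan yetibep.
Donikish: start from *yadibep.
  rule 1 (vowel merger): yadibep → yadebep
  rule 2: no change — yadebep
  rule 3 (vowel merger): yadebep → yedebep
  ⇒ Donikish yedebep
*yadibep is the unique common source.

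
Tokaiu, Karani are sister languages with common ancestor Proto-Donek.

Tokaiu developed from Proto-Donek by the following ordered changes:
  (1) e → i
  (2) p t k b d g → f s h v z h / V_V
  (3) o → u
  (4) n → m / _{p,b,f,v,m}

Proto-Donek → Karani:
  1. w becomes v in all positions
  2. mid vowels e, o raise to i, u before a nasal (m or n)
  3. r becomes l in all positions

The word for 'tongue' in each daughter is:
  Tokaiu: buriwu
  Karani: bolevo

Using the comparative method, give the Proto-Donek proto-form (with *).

Position 6: Tokaiu has u, Karani has o. Karani preserves o here (none of its changes turn any other segment into o), so the proto-segment is *o.
Position 3: Tokaiu has r, Karani has l. Tokaiu preserves r here (none of its changes turn any other segment into r), so the proto-segment is *r.
Position 4: Tokaiu has i, Karani has e. Karani preserves e here (none of its changes turn any other segment into e), so the proto-segment is *e.
Verify the candidate proto-form against each daughter:
Tokaiu: *borewo
  borewo → boriwo   [vowel merger]
  boriwo (rule 2 does not apply)
  boriwo → buriwu   [vowel merger]
  buriwu (rule 4 does not apply)
  giving Tokaiu buriwu.
Karani: start from *borewo.
  rule 1 (unconditioned shift): borewo → borevo
  rule 2: no change — borevo
  rule 3 (unconditioned shift): borevo → bolevo
  ⇒ Karani bolevo
No other proto-form is consistent with every reflex, so the reconstruction is *borewo.

*borewo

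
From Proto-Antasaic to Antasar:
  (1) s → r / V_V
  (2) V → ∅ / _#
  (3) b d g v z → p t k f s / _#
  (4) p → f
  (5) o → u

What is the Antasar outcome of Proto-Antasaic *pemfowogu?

femfuwuk

Antasar: *pemfowogu > pemfowog > pemfowok > femfowok > femfuwuk  (by apocope, final devoicing, unconditioned shift, vowel merger)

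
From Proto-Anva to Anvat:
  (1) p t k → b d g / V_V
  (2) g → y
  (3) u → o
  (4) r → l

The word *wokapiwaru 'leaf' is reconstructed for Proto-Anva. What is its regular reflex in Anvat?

Anvat: start from *wokapiwaru.
  rule 1 (intervocalic voicing): wokapiwaru → wogabiwaru
  rule 2 (unconditioned shift): wogabiwaru → woyabiwaru
  rule 3 (vowel merger): woyabiwaru → woyabiwaro
  rule 4 (unconditioned shift): woyabiwaro → woyabiwalo
  ⇒ Anvat woyabiwalo

woyabiwalo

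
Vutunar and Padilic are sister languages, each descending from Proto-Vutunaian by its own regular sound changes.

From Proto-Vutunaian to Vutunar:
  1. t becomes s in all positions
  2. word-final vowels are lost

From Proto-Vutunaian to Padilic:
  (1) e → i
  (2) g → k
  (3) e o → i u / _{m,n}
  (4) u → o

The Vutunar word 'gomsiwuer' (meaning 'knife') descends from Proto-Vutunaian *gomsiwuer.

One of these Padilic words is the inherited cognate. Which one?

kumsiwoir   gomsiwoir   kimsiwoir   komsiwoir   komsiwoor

Padilic: *gomsiwuer
  gomsiwuer → gomsiwuir   [vowel merger]
  gomsiwuir → komsiwuir   [unconditioned shift]
  komsiwuir → kumsiwuir   [pre-nasal raising]
  kumsiwuir → komsiwoir   [vowel merger]
  giving Padilic komsiwoir.
Among the options, 'komsiwoir' alone shows every Padilic change applied in order.

komsiwoir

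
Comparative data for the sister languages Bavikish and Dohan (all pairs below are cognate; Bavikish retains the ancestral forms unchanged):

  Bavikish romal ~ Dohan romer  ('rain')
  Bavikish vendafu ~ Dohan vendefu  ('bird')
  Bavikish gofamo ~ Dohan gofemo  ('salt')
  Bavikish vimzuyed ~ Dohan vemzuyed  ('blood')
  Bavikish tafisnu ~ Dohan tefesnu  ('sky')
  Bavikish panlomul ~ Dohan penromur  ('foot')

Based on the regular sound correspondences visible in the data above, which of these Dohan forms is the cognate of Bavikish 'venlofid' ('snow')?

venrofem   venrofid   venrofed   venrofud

panlomul ~ penromur — Bavikish l corresponds to Dohan r after a consonant, before a back vowel.
tafisnu ~ tefesnu — Bavikish i corresponds to Dohan e after a consonant, before a consonant other than r, m, n, p, b, f, v.
Applying these to Bavikish 'venlofid':
  venlofid → venrofid   (l→r after a consonant, before a back vowel)
  venrofid → venrofed   (i→e after a consonant, before a consonant other than r, m, n, p, b, f, v)
So the Dohan cognate is 'venrofed'.

venrofed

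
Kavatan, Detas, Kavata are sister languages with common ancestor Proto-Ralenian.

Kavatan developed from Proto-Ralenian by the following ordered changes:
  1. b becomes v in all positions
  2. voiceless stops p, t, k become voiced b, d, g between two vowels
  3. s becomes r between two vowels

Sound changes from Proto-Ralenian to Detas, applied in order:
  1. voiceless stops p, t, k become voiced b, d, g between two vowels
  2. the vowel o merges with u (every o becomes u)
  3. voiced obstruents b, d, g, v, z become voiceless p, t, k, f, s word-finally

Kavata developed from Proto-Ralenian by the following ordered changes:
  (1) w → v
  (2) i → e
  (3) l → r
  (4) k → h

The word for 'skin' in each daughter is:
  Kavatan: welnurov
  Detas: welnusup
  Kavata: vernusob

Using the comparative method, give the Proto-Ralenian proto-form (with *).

*welnusob

Position 3: Kavatan has l, Detas has l, Kavata has r. Kavatan preserves l here (none of its changes turn any other segment into l), so the proto-segment is *l.
Position 6: Kavatan has r, Detas has s, Kavata has s. Kavata preserves s here (none of its changes turn any other segment into s), so the proto-segment is *s.
This points to *welnusob. Verify forward in each daughter:
Kavatan: *welnusob
  welnusob → welnusov   [unconditioned shift]
  welnusov (rule 2 does not apply)
  welnusov → welnurov   [rhotacism]
  giving Kavatan welnurov.
Detas: *welnusob > welnusub > welnusup  (by vowel merger, final devoicing)
Kavata: start from *welnusob.
  rule 1 (unconditioned shift): welnusob → velnusob
  rule 2: no change — velnusob
  rule 3 (unconditioned shift): velnusob → vernusob
  rule 4: no change — vernusob
  ⇒ Kavata vernusob
No other proto-form is consistent with every reflex, so the reconstruction is *welnusob.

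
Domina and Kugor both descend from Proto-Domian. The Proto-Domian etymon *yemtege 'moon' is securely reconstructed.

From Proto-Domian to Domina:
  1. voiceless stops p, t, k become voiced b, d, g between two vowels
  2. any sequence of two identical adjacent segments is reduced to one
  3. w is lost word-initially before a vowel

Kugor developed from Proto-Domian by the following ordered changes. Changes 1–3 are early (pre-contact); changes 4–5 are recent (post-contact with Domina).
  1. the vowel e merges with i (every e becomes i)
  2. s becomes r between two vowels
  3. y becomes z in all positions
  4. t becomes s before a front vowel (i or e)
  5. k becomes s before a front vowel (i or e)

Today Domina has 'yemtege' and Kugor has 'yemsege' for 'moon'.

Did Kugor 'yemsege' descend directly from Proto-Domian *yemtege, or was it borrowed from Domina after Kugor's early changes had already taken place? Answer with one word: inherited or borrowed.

If inherited, *yemtege would pass through all of Kugor's changes:
Kugor: *yemtege > yimtigi > zimtigi > zimsigi  (by vowel merger, unconditioned shift, palatalisation)
If borrowed from Domina 'yemtege' after the early changes, it would undergo only the recent ones:
  rule 4 (palatalisation): yemtege → yemsege
  rule 5 (palatalisation): no change (yemsege)
  ⇒ as a loan: yemsege
Kugor 'yemsege' matches the loan outcome 'yemsege', not the inherited 'zimsigi' — it skipped the early Kugor changes, so it was borrowed from Domina.

borrowed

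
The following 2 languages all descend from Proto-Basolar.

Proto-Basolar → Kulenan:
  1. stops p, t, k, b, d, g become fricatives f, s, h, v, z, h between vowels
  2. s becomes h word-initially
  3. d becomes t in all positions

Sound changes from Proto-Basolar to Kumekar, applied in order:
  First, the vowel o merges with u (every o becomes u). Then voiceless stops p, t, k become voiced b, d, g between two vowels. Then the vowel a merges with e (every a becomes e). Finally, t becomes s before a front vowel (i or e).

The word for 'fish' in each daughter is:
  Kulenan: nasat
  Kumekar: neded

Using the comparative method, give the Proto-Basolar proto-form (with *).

*natad

Position 2: Kulenan has a, Kumekar has e. Kulenan preserves a here (none of its changes turn any other segment into a), so the proto-segment is *a.
Position 3: Kulenan has s, Kumekar has d. Taking the neighbouring segments as reconstructed: Kulenan s could go back to *t or *s; Kumekar d could go back to *t or *d — the one source consistent with every daughter is *t.
Position 5: Kulenan has t, Kumekar has d. Taking the neighbouring segments as reconstructed: Kulenan t could go back to *t or *d; Kumekar d can only go back to *d — the one source consistent with every daughter is *d.
This points to *natad. Verify forward in each daughter:
Kulenan: *natad
  natad → nasad   [intervocalic lenition]
  nasad (rule 2 does not apply)
  nasad → nasat   [unconditioned shift]
  giving Kulenan nasat.
Kumekar: *natad
  natad (rule 1 does not apply)
  natad → nadad   [intervocalic voicing]
  nadad → neded   [vowel merger]
  neded (rule 4 does not apply)
  giving Kumekar neded.
*natad is the unique common source.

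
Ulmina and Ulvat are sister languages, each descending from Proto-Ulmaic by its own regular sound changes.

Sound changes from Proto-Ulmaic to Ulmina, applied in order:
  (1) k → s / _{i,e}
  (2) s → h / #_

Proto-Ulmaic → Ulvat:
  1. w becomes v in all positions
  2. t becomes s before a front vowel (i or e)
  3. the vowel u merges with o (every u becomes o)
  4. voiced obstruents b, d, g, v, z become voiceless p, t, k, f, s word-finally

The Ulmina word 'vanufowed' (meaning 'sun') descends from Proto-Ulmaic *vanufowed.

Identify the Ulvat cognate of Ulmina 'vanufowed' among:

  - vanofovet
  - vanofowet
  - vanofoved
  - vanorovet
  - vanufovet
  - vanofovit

vanofovet

Ulvat: start from *vanufowed.
  rule 1 (unconditioned shift): vanufowed → vanufoved
  rule 2: no change — vanufoved
  rule 3 (vowel merger): vanufoved → vanofoved
  rule 4 (final devoicing): vanofoved → vanofovet
  ⇒ Ulvat vanofovet
Among the options, 'vanofovet' alone shows every Ulvat change applied in order.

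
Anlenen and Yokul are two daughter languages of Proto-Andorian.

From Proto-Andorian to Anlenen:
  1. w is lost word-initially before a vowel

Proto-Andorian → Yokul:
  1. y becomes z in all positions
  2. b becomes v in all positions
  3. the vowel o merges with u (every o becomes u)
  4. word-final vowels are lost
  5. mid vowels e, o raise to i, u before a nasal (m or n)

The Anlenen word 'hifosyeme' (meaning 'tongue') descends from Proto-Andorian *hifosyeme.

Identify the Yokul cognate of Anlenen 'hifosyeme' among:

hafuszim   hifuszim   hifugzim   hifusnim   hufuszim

hifuszim

Yokul: *hifosyeme > hifoszeme > hifuszeme > hifuszem > hifuszim  (by unconditioned shift, vowel merger, apocope, pre-nasal raising)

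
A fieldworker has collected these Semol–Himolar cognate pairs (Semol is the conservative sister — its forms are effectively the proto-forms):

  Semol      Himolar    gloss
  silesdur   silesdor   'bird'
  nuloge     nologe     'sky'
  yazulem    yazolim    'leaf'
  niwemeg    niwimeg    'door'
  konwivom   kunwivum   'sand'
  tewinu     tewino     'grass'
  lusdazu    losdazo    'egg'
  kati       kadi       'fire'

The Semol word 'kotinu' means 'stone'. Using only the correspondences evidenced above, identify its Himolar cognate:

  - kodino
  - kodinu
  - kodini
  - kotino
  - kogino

kodino

kati ~ kadi — Semol t corresponds to Himolar d between vowels (before a front vowel).
tewinu ~ tewino, lusdazu ~ losdazo — Semol u corresponds to Himolar o word-finally.
Applying these to Semol 'kotinu':
  kotinu → kodinu   (t→d between vowels (before a front vowel))
  kodinu → kodino   (u→o word-finally)
So the Himolar cognate is 'kodino'.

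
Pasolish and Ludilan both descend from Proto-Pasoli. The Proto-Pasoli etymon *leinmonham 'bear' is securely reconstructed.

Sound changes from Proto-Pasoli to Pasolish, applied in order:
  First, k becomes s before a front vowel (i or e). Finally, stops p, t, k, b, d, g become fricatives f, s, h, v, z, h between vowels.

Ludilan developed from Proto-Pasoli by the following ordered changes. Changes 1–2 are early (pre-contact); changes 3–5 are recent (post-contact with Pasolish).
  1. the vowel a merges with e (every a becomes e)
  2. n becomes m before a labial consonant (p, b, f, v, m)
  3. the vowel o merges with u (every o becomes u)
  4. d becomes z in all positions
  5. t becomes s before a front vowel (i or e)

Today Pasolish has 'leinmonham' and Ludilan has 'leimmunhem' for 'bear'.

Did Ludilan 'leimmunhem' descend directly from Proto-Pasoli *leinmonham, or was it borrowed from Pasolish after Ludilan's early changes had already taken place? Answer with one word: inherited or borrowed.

inherited

If inherited, *leinmonham would pass through all of Ludilan's changes:
Ludilan: *leinmonham
  leinmonham → leinmonhem   [vowel merger]
  leinmonhem → leimmonhem   [nasal place assimilation]
  leimmonhem → leimmunhem   [vowel merger]
  leimmunhem (rule 4 does not apply)
  leimmunhem (rule 5 does not apply)
  giving Ludilan leimmunhem.
If borrowed from Pasolish 'leinmonham' after the early changes, it would undergo only the recent ones:
  rule 3 (vowel merger): leinmonham → leinmunham
  rule 4 (unconditioned shift): no change (leinmunham)
  rule 5 (palatalisation): no change (leinmunham)
  ⇒ as a loan: leinmunham
Ludilan 'leimmunhem' matches the inherited outcome exactly, so it is an inherited cognate, not a loan.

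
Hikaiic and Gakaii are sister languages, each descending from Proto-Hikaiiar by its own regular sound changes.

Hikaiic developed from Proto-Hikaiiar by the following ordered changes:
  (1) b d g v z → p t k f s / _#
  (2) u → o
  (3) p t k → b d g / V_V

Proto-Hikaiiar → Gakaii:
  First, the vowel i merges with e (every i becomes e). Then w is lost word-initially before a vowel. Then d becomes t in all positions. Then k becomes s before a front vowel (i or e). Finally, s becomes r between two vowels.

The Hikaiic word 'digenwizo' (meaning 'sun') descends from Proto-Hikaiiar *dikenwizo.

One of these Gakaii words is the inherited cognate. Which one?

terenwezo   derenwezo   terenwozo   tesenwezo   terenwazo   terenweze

terenwezo

Gakaii: start from *dikenwizo.
  rule 1 (vowel merger): dikenwizo → dekenwezo
  rule 2: no change — dekenwezo
  rule 3 (unconditioned shift): dekenwezo → tekenwezo
  rule 4 (palatalisation): tekenwezo → tesenwezo
  rule 5 (rhotacism): tesenwezo → terenwezo
  ⇒ Gakaii terenwezo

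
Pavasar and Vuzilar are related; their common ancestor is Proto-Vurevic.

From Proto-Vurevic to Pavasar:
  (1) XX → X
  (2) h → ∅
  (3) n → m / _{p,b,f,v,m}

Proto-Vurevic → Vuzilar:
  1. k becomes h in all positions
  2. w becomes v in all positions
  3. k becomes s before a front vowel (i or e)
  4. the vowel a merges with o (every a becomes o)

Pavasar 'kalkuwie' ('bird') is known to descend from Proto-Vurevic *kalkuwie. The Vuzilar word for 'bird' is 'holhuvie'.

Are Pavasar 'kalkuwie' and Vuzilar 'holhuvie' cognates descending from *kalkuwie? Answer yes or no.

yes

Derive the expected Vuzilar reflex of *kalkuwie:
Vuzilar: *kalkuwie
  kalkuwie → halhuwie   [unconditioned shift]
  halhuwie → halhuvie   [unconditioned shift]
  halhuvie (rule 3 does not apply)
  halhuvie → holhuvie   [vowel merger]
  giving Vuzilar holhuvie.
Vuzilar 'holhuvie' matches the regular reflex exactly, so the pair is cognate.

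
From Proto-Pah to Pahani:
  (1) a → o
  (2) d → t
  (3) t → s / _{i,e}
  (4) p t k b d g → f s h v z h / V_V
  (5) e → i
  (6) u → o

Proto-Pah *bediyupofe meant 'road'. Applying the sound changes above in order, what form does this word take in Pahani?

bisiyofofi

Pahani: start from *bediyupofe.
  rule 1: no change — bediyupofe
  rule 2 (unconditioned shift): bediyupofe → betiyupofe
  rule 3 (palatalisation): betiyupofe → besiyupofe
  rule 4 (intervocalic lenition): besiyupofe → besiyufofe
  rule 5 (vowel merger): besiyufofe → bisiyufofi
  rule 6 (vowel merger): bisiyufofi → bisiyofofi
  ⇒ Pahani bisiyofofi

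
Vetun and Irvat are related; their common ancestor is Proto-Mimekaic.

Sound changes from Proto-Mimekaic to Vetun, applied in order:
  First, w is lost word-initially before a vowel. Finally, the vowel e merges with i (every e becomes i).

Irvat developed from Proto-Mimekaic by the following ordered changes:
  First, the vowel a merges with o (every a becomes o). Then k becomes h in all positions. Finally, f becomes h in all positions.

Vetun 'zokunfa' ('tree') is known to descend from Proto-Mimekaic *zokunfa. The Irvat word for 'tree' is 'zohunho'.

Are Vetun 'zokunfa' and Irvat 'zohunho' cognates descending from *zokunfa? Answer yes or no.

yes

Derive the expected Irvat reflex of *zokunfa:
Irvat: *zokunfa
  zokunfa → zokunfo   [vowel merger]
  zokunfo → zohunfo   [unconditioned shift]
  zohunfo → zohunho   [unconditioned shift]
  giving Irvat zohunho.
Irvat 'zohunho' matches the regular reflex exactly, so the pair is cognate.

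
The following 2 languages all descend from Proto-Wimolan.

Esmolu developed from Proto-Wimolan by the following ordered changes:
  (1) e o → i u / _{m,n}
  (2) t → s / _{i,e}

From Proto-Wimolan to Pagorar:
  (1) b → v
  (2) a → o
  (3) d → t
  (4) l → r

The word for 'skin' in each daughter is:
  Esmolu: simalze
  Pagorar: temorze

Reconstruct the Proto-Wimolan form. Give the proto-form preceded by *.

Position 5: Esmolu has l, Pagorar has r. Esmolu preserves l here (none of its changes turn any other segment into l), so the proto-segment is *l.
Position 4: Esmolu has a, Pagorar has o. Esmolu preserves a here (none of its changes turn any other segment into a), so the proto-segment is *a.
This points to *temalze. Verify forward in each daughter:
Esmolu: *temalze > timalze > simalze  (by pre-nasal raising, palatalisation)
Pagorar: *temalze > temolze > temorze  (by vowel merger, unconditioned shift)
No other proto-form is consistent with every reflex, so the reconstruction is *temalze.

*temalze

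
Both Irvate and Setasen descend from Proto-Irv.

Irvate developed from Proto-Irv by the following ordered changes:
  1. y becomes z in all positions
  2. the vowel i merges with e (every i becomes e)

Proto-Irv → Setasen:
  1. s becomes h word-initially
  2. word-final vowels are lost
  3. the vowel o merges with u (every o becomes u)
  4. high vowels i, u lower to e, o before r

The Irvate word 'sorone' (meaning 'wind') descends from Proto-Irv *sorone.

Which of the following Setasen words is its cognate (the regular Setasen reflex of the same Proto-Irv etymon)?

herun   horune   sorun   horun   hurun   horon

Setasen: start from *sorone.
  rule 1 (debuccalisation): sorone → horone
  rule 2 (apocope): horone → horon
  rule 3 (vowel merger): horon → hurun
  rule 4 (pre-rhotic lowering): hurun → horun
  ⇒ Setasen horun
The other candidates each miss or misapply at least one Setasen change.

horun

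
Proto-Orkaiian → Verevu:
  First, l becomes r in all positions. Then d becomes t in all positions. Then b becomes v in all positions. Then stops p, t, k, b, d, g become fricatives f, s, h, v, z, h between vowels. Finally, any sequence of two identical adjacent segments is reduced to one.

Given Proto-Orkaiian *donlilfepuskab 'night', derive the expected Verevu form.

tonrirfefuskav

Verevu: start from *donlilfepuskab.
  rule 1 (unconditioned shift): donlilfepuskab → donrirfepuskab
  rule 2 (unconditioned shift): donrirfepuskab → tonrirfepuskab
  rule 3 (unconditioned shift): tonrirfepuskab → tonrirfepuskav
  rule 4 (intervocalic lenition): tonrirfepuskav → tonrirfefuskav
  rule 5: no change — tonrirfefuskav
  ⇒ Verevu tonrirfefuskav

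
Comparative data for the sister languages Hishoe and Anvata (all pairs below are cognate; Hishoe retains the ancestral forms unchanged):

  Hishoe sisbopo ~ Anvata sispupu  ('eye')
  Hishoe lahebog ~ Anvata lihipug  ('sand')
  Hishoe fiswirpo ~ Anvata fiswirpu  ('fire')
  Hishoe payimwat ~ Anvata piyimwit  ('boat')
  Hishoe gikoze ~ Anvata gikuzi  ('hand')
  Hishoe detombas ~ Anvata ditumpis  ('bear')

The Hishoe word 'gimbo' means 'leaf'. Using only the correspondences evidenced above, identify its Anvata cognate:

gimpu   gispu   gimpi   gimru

sisbopo ~ sispupu — Hishoe b corresponds to Anvata p after a consonant, before a back vowel.
sisbopo ~ sispupu, fiswirpo ~ fiswirpu — Hishoe o corresponds to Anvata u word-finally.
Applying these to Hishoe 'gimbo':
  gimbo → gimpo   (b→p after a consonant, before a back vowel)
  gimpo → gimpu   (o→u word-finally)
So the Anvata cognate is 'gimpu'.

gimpu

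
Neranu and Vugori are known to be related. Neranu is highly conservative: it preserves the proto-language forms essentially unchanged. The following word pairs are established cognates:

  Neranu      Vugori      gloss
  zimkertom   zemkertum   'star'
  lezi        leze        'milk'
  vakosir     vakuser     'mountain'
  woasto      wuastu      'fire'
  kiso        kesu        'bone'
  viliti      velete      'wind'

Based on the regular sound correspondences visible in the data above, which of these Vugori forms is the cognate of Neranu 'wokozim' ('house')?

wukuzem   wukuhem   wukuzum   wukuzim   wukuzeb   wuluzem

vakosir ~ vakuser — Neranu o corresponds to Vugori u after a consonant, before a consonant other than r, m, n, p, b, f, v.
zimkertom ~ zemkertum — Neranu i corresponds to Vugori e after a consonant, before a nasal.
Applying these to Neranu 'wokozim':
  wokozim → wukozim   (o→u after a consonant, before a consonant other than r, m, n, p, b, f, v)
  wukozim → wukuzim   (o→u after a consonant, before a consonant other than r, m, n, p, b, f, v)
  wukuzim → wukuzem   (i→e after a consonant, before a nasal)
So the Vugori cognate is 'wukuzem'.

wukuzem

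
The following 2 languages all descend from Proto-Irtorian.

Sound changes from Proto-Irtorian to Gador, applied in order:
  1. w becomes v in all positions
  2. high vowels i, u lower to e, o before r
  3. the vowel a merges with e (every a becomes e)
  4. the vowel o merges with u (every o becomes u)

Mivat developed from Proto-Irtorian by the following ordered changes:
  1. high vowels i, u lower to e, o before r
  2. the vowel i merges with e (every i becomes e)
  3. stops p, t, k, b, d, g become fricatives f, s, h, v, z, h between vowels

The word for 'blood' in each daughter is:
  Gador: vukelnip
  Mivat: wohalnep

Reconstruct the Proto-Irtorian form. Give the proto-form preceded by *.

Position 2: Gador has u, Mivat has o. Taking the neighbouring segments as reconstructed: Gador u could go back to *o or *u; Mivat o can only go back to *o — the one source consistent with every daughter is *o.
Position 1: Gador has v, Mivat has w. Mivat preserves w here (none of its changes turn any other segment into w), so the proto-segment is *w.
Position 3: Gador has k, Mivat has h. Gador preserves k here (none of its changes turn any other segment into k), so the proto-segment is *k.
Verify the candidate proto-form against each daughter:
Gador: start from *wokalnip.
  rule 1 (unconditioned shift): wokalnip → vokalnip
  rule 2: no change — vokalnip
  rule 3 (vowel merger): vokalnip → vokelnip
  rule 4 (vowel merger): vokelnip → vukelnip
  ⇒ Gador vukelnip
Mivat: start from *wokalnip.
  rule 1: no change — wokalnip
  rule 2 (vowel merger): wokalnip → wokalnep
  rule 3 (intervocalic lenition): wokalnep → wohalnep
  ⇒ Mivat wohalnep
*wokalnip is the unique common source.

*wokalnip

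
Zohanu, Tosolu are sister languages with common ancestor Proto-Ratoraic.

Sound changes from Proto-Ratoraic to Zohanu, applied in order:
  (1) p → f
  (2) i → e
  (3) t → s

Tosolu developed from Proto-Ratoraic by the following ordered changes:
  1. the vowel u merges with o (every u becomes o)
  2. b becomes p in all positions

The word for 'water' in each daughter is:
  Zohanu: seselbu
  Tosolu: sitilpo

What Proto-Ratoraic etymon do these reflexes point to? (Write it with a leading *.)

Position 3: Zohanu has s, Tosolu has t. Tosolu preserves t here (none of its changes turn any other segment into t), so the proto-segment is *t.
Position 2: Zohanu has e, Tosolu has i. Tosolu preserves i here (none of its changes turn any other segment into i), so the proto-segment is *i.
Position 7: Zohanu has u, Tosolu has o. Zohanu preserves u here (none of its changes turn any other segment into u), so the proto-segment is *u.
Verify the candidate proto-form against each daughter:
Zohanu: *sitilbu > setelbu > seselbu  (by vowel merger, unconditioned shift)
Tosolu: *sitilbu > sitilbo > sitilpo  (by vowel merger, unconditioned shift)
No other proto-form is consistent with every reflex, so the reconstruction is *sitilbu.

*sitilbu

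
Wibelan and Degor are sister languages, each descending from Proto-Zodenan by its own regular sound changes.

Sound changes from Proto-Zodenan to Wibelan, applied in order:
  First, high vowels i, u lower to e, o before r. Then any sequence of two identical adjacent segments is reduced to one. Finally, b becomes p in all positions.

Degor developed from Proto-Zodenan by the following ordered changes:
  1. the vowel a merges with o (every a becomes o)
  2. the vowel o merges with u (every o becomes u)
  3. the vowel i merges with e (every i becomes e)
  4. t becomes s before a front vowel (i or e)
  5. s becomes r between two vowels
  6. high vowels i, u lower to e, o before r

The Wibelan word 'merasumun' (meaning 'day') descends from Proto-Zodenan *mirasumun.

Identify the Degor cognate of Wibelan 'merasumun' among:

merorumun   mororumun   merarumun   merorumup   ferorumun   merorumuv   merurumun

Degor: start from *mirasumun.
  rule 1 (vowel merger): mirasumun → mirosumun
  rule 2 (vowel merger): mirosumun → mirusumun
  rule 3 (vowel merger): mirusumun → merusumun
  rule 4: no change — merusumun
  rule 5 (rhotacism): merusumun → merurumun
  rule 6 (pre-rhotic lowering): merurumun → merorumun
  ⇒ Degor merorumun
Among the options, 'merorumun' alone shows every Degor change applied in order.

merorumun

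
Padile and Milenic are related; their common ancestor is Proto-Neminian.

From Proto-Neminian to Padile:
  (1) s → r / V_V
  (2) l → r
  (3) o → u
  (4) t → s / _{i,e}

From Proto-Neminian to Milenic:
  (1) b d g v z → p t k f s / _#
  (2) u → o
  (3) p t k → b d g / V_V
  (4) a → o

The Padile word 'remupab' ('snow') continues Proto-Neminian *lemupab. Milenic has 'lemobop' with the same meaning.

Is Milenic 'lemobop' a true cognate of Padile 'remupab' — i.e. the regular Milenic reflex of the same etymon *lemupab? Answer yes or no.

yes

Derive the expected Milenic reflex of *lemupab:
Milenic: *lemupab > lemupap > lemopap > lemobap > lemobop  (by final devoicing, vowel merger, intervocalic voicing, vowel merger)
Milenic 'lemobop' matches the regular reflex exactly, so the pair is cognate.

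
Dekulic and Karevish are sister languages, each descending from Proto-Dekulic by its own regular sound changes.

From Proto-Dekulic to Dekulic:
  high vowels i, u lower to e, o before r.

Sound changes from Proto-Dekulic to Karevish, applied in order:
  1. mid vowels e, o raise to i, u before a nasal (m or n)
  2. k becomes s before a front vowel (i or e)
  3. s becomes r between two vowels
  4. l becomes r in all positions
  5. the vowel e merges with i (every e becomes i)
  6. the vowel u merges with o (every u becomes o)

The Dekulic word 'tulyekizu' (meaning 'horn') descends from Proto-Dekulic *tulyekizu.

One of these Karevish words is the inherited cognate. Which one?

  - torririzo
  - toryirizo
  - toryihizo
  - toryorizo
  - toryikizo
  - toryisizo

toryirizo

Karevish: start from *tulyekizu.
  rule 1: no change — tulyekizu
  rule 2 (palatalisation): tulyekizu → tulyesizu
  rule 3 (rhotacism): tulyesizu → tulyerizu
  rule 4 (unconditioned shift): tulyerizu → turyerizu
  rule 5 (vowel merger): turyerizu → turyirizu
  rule 6 (vowel merger): turyirizu → toryirizo
  ⇒ Karevish toryirizo
The other candidates each miss or misapply at least one Karevish change.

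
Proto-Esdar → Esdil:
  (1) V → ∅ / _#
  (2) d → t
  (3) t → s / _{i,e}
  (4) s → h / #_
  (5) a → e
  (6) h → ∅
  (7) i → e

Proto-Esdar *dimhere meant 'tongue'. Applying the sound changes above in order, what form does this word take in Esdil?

Esdil: *dimhere > dimher > timher > simher > himher > imer > emer  (by apocope, unconditioned shift, palatalisation, debuccalisation, h-loss, vowel merger)

emer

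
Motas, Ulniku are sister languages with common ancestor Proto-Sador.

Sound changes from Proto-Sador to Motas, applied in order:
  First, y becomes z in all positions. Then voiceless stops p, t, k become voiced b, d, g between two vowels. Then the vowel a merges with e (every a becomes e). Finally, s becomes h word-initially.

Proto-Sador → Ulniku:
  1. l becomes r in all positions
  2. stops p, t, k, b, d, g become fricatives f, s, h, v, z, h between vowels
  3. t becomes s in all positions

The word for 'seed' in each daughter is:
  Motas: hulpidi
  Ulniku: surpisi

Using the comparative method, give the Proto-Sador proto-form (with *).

*sulpiti

Position 1: Motas has h, Ulniku has s. Taking the neighbouring segments as reconstructed: Motas h could go back to *s or *h; Ulniku s could go back to *t or *s — the one source consistent with every daughter is *s.
Position 3: Motas has l, Ulniku has r. Motas preserves l here (none of its changes turn any other segment into l), so the proto-segment is *l.
Position 6: Motas has d, Ulniku has s. Taking the neighbouring segments as reconstructed: Motas d could go back to *t or *d; Ulniku s could go back to *t or *s — the one source consistent with every daughter is *t.
Continuing position by position gives *sulpiti; check it forward:
Motas: *sulpiti
  sulpiti (rule 1 does not apply)
  sulpiti → sulpidi   [intervocalic voicing]
  sulpidi (rule 3 does not apply)
  sulpidi → hulpidi   [debuccalisation]
  giving Motas hulpidi.
Ulniku: *sulpiti > surpiti > surpisi  (by unconditioned shift, intervocalic lenition)
Only *sulpiti yields all of Motas hulpidi, Ulniku surpisi.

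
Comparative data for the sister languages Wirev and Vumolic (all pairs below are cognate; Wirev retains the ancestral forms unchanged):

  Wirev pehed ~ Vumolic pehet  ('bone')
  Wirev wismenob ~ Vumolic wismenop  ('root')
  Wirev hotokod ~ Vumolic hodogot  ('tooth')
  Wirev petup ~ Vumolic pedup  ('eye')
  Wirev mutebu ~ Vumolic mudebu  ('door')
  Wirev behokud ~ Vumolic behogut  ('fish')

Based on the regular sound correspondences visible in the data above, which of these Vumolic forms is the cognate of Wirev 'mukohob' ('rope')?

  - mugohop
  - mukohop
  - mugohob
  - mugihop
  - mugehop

hotokod ~ hodogot — Wirev k corresponds to Vumolic g between vowels (before a back vowel).
wismenob ~ wismenop — Wirev b corresponds to Vumolic p word-finally.
Applying these to Wirev 'mukohob':
  mukohob → mugohob   (k→g between vowels (before a back vowel))
  mugohob → mugohop   (b→p word-finally)
So the Vumolic cognate is 'mugohop'.

mugohop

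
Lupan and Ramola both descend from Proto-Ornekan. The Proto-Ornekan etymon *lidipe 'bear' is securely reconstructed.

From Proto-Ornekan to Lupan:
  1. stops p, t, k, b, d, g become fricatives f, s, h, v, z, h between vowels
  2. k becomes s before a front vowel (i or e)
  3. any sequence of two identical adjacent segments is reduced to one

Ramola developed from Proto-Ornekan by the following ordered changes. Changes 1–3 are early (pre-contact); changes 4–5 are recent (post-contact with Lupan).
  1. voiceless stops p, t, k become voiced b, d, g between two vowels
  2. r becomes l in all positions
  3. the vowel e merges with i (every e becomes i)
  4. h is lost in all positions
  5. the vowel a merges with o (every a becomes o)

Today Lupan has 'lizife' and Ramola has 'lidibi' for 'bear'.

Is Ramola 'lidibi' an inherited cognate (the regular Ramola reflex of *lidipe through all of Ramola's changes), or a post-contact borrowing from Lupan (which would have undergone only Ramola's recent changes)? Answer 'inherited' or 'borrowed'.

If inherited, *lidipe would pass through all of Ramola's changes:
Ramola: *lidipe
  lidipe → lidibe   [intervocalic voicing]
  lidibe (rule 2 does not apply)
  lidibe → lidibi   [vowel merger]
  lidibi (rule 4 does not apply)
  lidibi (rule 5 does not apply)
  giving Ramola lidibi.
If borrowed from Lupan 'lizife' after the early changes, it would undergo only the recent ones:
  rule 4 (h-loss): no change (lizife)
  rule 5 (vowel merger): no change (lizife)
  ⇒ as a loan: lizife
Ramola 'lidibi' matches the inherited outcome exactly, so it is an inherited cognate, not a loan.

inherited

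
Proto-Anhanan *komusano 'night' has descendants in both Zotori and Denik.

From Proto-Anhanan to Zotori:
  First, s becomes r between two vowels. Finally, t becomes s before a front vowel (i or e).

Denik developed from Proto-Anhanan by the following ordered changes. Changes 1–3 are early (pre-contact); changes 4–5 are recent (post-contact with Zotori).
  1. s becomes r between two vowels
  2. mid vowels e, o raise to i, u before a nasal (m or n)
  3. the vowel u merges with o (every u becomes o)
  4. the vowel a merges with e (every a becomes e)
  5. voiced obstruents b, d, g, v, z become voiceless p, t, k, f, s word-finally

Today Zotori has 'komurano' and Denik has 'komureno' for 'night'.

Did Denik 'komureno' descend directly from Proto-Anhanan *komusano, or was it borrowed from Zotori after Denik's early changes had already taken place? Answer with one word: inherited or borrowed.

If inherited, *komusano would pass through all of Denik's changes:
Denik: *komusano > komurano > kumurano > komorano > komoreno  (by rhotacism, pre-nasal raising, vowel merger, vowel merger)
If borrowed from Zotori 'komurano' after the early changes, it would undergo only the recent ones:
  rule 4 (vowel merger): komurano → komureno
  rule 5 (final devoicing): no change (komureno)
  ⇒ as a loan: komureno
Denik 'komureno' matches the loan outcome 'komureno', not the inherited 'komoreno' — it skipped the early Denik changes, so it was borrowed from Zotori.

borrowed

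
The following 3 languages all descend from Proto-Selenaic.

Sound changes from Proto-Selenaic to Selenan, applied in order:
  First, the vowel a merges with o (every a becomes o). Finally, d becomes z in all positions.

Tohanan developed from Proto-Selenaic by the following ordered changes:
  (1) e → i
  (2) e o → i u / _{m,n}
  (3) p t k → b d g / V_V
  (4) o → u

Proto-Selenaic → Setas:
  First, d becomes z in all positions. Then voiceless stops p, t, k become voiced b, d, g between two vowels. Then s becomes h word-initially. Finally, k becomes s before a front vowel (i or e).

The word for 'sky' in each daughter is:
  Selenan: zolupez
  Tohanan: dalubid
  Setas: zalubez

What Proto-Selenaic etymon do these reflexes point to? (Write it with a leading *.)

*daluped

Position 7: Selenan has z, Tohanan has d, Setas has z. Taking the neighbouring segments as reconstructed: Selenan z could go back to *d or *z; Tohanan d can only go back to *d; Setas z could go back to *d or *z — the one source consistent with every daughter is *d.
Position 5: Selenan has p, Tohanan has b, Setas has b. Selenan preserves p here (none of its changes turn any other segment into p), so the proto-segment is *p.
Position 2: Selenan has o, Tohanan has a, Setas has a. Tohanan preserves a here (none of its changes turn any other segment into a), so the proto-segment is *a.
This points to *daluped. Verify forward in each daughter:
Selenan: *daluped > doluped > zolupez  (by vowel merger, unconditioned shift)
Tohanan: start from *daluped.
  rule 1 (vowel merger): daluped → dalupid
  rule 2: no change — dalupid
  rule 3 (intervocalic voicing): dalupid → dalubid
  rule 4: no change — dalubid
  ⇒ Tohanan dalubid
Setas: *daluped > zalupez > zalubez  (by unconditioned shift, intervocalic voicing)
No other proto-form is consistent with every reflex, so the reconstruction is *daluped.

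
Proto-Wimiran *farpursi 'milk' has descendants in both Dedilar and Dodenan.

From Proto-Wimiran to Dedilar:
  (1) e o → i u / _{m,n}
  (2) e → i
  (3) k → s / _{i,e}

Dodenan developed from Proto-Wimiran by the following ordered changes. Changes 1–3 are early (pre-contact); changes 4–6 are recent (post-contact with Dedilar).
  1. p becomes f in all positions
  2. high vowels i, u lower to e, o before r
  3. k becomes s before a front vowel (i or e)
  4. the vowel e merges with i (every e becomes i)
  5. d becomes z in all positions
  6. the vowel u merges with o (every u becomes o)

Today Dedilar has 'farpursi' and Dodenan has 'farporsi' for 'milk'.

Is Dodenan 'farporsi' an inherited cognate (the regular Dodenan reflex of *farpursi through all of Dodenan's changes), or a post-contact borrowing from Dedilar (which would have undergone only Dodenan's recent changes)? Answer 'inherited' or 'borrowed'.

borrowed

If inherited, *farpursi would pass through all of Dodenan's changes:
Dodenan: *farpursi
  farpursi → farfursi   [unconditioned shift]
  farfursi → farforsi   [pre-rhotic lowering]
  farforsi (rule 3 does not apply)
  farforsi (rule 4 does not apply)
  farforsi (rule 5 does not apply)
  farforsi (rule 6 does not apply)
  giving Dodenan farforsi.
If borrowed from Dedilar 'farpursi' after the early changes, it would undergo only the recent ones:
  rule 4 (vowel merger): no change (farpursi)
  rule 5 (unconditioned shift): no change (farpursi)
  rule 6 (vowel merger): farpursi → farporsi
  ⇒ as a loan: farporsi
Dodenan 'farporsi' matches the loan outcome 'farporsi', not the inherited 'farforsi' — it skipped the early Dodenan changes, so it was borrowed from Dedilar.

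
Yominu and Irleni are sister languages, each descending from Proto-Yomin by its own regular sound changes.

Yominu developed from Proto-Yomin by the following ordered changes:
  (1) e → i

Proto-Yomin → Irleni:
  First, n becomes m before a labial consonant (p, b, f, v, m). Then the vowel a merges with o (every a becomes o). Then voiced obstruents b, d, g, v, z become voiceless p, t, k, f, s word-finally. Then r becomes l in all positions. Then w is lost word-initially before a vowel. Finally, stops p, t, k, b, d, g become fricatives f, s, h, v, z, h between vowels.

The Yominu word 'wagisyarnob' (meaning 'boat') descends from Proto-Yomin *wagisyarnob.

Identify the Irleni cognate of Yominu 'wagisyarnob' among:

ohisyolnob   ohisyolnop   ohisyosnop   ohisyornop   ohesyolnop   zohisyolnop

ohisyolnop

Irleni: *wagisyarnob
  wagisyarnob (rule 1 does not apply)
  wagisyarnob → wogisyornob   [vowel merger]
  wogisyornob → wogisyornop   [final devoicing]
  wogisyornop → wogisyolnop   [unconditioned shift]
  wogisyolnop → ogisyolnop   [glide loss]
  ogisyolnop → ohisyolnop   [intervocalic lenition]
  giving Irleni ohisyolnop.
Only 'ohisyolnop' matches the regular Irleni development of *wagisyarnob.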